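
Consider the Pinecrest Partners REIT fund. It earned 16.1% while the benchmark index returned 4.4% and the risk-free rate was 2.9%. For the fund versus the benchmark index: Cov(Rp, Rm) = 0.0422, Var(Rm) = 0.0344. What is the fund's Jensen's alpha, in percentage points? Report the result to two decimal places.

11.36

β = Cov / Var = 0.0422 / 0.0344 = 1.2267
E[R] = Rf + β(Rm − Rf) = 2.9% + 1.2267 × (4.4% − 2.9%) = 4.7401%
α = Rp − E[R] = 16.1% − 4.7401% = 11.3599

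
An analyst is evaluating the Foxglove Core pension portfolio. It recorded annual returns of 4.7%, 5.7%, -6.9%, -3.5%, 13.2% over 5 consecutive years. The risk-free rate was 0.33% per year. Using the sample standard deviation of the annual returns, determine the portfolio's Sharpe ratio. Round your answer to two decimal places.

r̄ = (4.7 + 5.7 − 6.9 − 3.5 + 13.2) / 5 = 2.6400%
Σ(r − r̄)² = 253.8320; sample σ = √(253.8320/4) = 7.9661%
Sharpe = (r̄ − rf) / σ = (2.6400 − 0.33) / 7.9661 = 2.3100 / 7.9661 = 0.2900

0.29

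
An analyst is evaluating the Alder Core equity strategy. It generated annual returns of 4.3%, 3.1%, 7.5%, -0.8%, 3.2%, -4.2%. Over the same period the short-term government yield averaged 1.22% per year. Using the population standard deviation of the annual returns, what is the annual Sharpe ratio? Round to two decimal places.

0.26

r̄ = (4.3 + 3.1 + 7.5 − 0.8 + 3.2 − 4.2) / 6 = 2.1833%
Population σ = √[Σ(r − r̄)² / 6] = √[84.2683 / 6] = √14.0447 = 3.7476%
Sharpe = (r̄ − rf) / σ = (2.1833 − 1.22) / 3.7476 = 0.9633 / 3.7476 = 0.2570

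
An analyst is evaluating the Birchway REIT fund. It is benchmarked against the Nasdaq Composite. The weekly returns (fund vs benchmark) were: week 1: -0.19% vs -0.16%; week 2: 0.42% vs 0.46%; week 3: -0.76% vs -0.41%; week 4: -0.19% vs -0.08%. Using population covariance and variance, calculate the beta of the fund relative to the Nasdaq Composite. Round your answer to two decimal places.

1.28

r̄p = -0.1800%,  r̄m = -0.0475%
Cov = Σ(rp − r̄p)(rm − r̄m) / 4 = 0.1291
Var(rm) = Σ(rm − r̄m)² / 4 = 0.1007
β = Cov / Var = 0.1291 / 0.1007 = 1.2820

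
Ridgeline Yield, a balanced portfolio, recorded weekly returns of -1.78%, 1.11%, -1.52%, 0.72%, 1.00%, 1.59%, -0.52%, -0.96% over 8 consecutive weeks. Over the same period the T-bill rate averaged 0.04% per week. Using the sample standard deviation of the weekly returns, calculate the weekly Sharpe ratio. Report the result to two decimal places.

-0.07

r̄ = (-1.78 + 1.11 − 1.52 + 0.72 + 1 + 1.59 − 0.52 − 0.96) / 8 = -0.360 / 8 = -0.0450%
Sample σ = √[Σ(r − r̄)² / 7] = √[11.9332 / 7] = √1.7047 = 1.3056%
Sharpe = (r̄ − rf) / σ = (-0.0450 − 0.04) / 1.3056 = -0.0850 / 1.3056 = -0.0651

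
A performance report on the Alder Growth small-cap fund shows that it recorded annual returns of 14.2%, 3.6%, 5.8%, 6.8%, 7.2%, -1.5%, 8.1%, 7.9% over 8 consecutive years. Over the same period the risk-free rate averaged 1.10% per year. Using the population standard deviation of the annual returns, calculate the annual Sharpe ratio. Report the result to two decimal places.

1.31

Mean return r̄ = 52.10 / 8 = 6.5125%
Σ(r − r̄)² = (14.2 − 6.5125)² + (3.6 − 6.5125)² + … = 137.2888
population σ = √(137.2888 / 8) = √17.1611 = 4.1426%
Sharpe = (r̄ − rf) / σ = (6.5125 − 1.1) / 4.1426 = 5.4125 / 4.1426 = 1.3065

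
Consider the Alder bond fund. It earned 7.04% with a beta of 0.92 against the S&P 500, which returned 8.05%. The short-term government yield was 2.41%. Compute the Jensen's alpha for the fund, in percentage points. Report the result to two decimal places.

CAPM expected return = Rf + β(Rm − Rf) = 2.41% + 0.92 × (8.05% − 2.41%) = 2.41 + 0.92 × 5.64 = 7.5988%
Jensen's α = Rp − E[R] = 7.04% − 7.5988% = -0.5588

-0.56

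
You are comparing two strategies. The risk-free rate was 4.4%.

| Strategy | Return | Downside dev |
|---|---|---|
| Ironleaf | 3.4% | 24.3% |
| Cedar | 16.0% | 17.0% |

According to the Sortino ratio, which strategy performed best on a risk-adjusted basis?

Cedar

Ironleaf: Sortino ratio = (3.4% − 4.4%) / 24.3% = -0.041
Cedar: Sortino ratio = (16.0% − 4.4%) / 17.0% = 0.682
Highest: Cedar (0.682).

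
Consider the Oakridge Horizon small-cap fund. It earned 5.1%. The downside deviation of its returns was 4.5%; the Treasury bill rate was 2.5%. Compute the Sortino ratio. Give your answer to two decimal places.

Sortino = (Rp − Rf) / σd = (5.1% − 2.5%) / 4.5% = 2.60% / 4.5% = 0.5778

0.58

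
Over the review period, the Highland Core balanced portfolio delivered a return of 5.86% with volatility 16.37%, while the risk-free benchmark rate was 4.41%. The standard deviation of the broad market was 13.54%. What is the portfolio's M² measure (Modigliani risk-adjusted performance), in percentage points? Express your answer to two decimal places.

5.61

Sharpe = (Rp − Rf) / σp = (5.86% − 4.41%) / 16.37% = 0.0886
M² = Rf + Sharpe × σm = 4.41% + 0.0886 × 13.54% = 5.6096%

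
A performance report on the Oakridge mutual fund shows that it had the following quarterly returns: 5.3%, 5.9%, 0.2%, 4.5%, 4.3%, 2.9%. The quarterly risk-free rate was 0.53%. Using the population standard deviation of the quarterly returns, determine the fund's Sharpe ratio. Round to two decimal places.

μ = (5.3 + 5.9 + 0.2 + 4.5 + 4.3 + 2.9) / 6 = 3.8500%
Σ(r − μ)² = (5.3 − 3.8500)² + (5.9 − 3.8500)² + (0.2 − 3.8500)² + … = 21.1550
σ = √[21.1550 / 6] = 1.8777%
Sharpe = (μ − rf) / σ = (3.8500 − 0.53) / 1.8777 = 3.3200 / 1.8777 = 1.7681

1.77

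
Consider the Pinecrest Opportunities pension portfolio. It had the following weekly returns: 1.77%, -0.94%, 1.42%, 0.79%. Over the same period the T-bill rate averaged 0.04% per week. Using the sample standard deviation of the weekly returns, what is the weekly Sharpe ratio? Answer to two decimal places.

0.60

μ = (1.77 − 0.94 + 1.42 + 0.79) / 4 = 3.040 / 4 = 0.7600%
Sample σ = √[Σ(r − μ)² / 3] = √[4.3466 / 3] = √1.4489 = 1.2037%
Sharpe = (μ − rf) / σ = (0.7600 − 0.04) / 1.2037 = 0.7200 / 1.2037 = 0.5982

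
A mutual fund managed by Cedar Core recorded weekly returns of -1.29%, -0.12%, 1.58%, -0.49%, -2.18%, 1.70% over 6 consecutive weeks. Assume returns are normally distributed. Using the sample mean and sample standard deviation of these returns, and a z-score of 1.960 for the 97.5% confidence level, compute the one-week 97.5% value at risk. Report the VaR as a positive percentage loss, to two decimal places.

3.16

Mean return μ = -0.800 / 6 = -0.1333%
Sample σ = √[Σ(r − μ)² / 5] = √[11.9507 / 5] = √2.3901 = 1.5460%
VaR = −(μ − z·σ) = −(-0.1333 − 1.960 × 1.5460) = −(-3.1635) = 3.1635%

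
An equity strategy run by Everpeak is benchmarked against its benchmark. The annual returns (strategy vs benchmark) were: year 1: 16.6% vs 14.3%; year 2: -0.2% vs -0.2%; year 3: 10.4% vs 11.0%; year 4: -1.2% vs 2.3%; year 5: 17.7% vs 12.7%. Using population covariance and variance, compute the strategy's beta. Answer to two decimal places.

1.33

r̄p = 8.6600%,  r̄m = 8.0200%
Cov = Σ(rp − r̄p)(rm − r̄m) / 5 = 45.3168
Var(rm) = Σ(rm − r̄m)² / 5 = 34.1016
β = Cov / Var = 45.3168 / 34.1016 = 1.3289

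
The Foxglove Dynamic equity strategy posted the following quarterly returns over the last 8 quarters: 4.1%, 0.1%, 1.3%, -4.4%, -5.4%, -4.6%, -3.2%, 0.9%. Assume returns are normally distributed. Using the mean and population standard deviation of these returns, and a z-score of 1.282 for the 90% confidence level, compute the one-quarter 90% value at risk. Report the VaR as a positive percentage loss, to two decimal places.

r̄ = (4.1 + 0.1 + 1.3 − 4.4 − 5.4 − 4.6 − 3.2 + 0.9) / 8 = -1.4000%
Σ(r − r̄)² = 83.5600; population σ = √(83.5600/8) = 3.2319%
VaR = −(r̄ − z·σ) = −(-1.4000 − 1.282 × 3.2319) = −(-5.5433) = 5.5433%

5.54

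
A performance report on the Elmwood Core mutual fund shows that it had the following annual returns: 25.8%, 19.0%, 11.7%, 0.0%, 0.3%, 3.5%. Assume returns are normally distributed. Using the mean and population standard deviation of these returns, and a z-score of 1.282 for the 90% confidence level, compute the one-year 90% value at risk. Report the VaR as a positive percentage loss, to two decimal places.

r̄ = (25.8 + 19 + 11.7 + 0 + 0.3 + 3.5) / 6 = 10.0500%
Σ(r − r̄)² = (25.8 − 10.0500)² + (19 − 10.0500)² + (11.7 − 10.0500)² + … = 569.8550
population σ = √(569.8550 / 6) = √94.9758 = 9.7456%
VaR = −(r̄ − z·σ) = −(10.0500 − 1.282 × 9.7456) = −(-2.4439) = 2.4439%

2.44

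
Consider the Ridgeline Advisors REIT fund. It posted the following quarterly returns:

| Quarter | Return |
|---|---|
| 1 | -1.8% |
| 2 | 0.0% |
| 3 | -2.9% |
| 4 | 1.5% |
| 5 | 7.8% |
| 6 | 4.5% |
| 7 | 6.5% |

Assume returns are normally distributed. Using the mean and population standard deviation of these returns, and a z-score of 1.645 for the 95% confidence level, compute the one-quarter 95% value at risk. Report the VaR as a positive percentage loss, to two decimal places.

4.07

r̄ = (-1.8 + 0 − 2.9 + 1.5 + 7.8 + 4.5 + 6.5) / 7 = 15.60 / 7 = 2.2286%
Σ(r − r̄)² = (-1.8 − 2.2286)² + (0 − 2.2286)² + … = 102.4743
σ = √[102.4743 / 7] = 3.8261%
VaR = −(r̄ − z·σ) = −(2.2286 − 1.645 × 3.8261) = −(-4.0653) = 4.0653%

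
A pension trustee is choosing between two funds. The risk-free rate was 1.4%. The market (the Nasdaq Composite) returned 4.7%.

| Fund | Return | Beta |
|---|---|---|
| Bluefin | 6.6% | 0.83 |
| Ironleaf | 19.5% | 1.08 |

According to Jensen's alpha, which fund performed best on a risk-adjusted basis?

Ironleaf

Bluefin: α = 6.6% − [1.4% + 0.83 × (4.7% − 1.4%)] = 2.461
Ironleaf: α = 19.5% − [1.4% + 1.08 × (4.7% − 1.4%)] = 14.536
Highest: Ironleaf (14.536).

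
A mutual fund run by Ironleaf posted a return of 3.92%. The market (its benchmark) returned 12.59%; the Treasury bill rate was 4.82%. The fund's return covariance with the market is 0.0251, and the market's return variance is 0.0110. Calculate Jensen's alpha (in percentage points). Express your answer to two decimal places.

-18.63

β = Cov / Var = 0.0251 / 0.0110 = 2.2818
E[R] = Rf + β(Rm − Rf) = 4.82% + 2.2818 × (12.59% − 4.82%) = 22.5496%
α = Rp − E[R] = 3.92% − 22.5496% = -18.6296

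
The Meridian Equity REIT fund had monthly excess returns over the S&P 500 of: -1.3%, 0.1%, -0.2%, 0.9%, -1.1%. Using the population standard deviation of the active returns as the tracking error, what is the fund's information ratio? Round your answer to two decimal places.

-0.40

r̄ = (-1.3 + 0.1 − 0.2 + 0.9 − 1.1) / 5 = -1.60 / 5 = -0.3200%
Population σ = √[Σ(r − r̄)² / 5] = √[3.2480 / 5] = √0.6496 = 0.8060%
IR = r̄ / tracking error = -0.3200 / 0.8060 = -0.3970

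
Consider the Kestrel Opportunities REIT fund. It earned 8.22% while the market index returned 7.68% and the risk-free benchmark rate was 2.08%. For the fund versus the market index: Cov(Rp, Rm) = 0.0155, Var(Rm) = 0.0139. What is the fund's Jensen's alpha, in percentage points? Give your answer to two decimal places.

β = Cov / Var = 0.0155 / 0.0139 = 1.1151
E[R] = Rf + β(Rm − Rf) = 2.08% + 1.1151 × (7.68% − 2.08%) = 8.3246%
α = Rp − E[R] = 8.22% − 8.3246% = -0.1046

-0.10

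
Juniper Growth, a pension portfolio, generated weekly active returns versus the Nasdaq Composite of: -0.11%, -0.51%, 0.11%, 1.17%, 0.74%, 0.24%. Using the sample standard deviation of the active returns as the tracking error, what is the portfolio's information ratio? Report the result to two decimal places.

μ = (-0.11 − 0.51 + 0.11 + 1.17 + 0.74 + 0.24) / 6 = 0.2733%
Sample std dev = √[1.8101 / 5] = 0.6017%
IR = μ / tracking error = 0.2733 / 0.6017 = 0.4542

0.45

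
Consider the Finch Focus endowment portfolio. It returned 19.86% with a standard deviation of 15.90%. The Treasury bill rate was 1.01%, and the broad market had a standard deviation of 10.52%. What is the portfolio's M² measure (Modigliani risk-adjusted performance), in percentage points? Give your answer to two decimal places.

13.48

Sharpe = (Rp − Rf) / σp = (19.86% − 1.01%) / 15.90% = 1.1855
M² = Rf + Sharpe × σm = 1.01% + 1.1855 × 10.52% = 13.4815%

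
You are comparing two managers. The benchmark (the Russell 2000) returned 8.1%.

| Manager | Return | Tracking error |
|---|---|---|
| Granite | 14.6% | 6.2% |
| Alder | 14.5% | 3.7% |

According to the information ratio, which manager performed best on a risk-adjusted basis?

Granite: IR = (14.6% − 8.1%) / 6.2% = 1.048
Alder: IR = (14.5% − 8.1%) / 3.7% = 1.730
Highest: Alder (1.730).

Alder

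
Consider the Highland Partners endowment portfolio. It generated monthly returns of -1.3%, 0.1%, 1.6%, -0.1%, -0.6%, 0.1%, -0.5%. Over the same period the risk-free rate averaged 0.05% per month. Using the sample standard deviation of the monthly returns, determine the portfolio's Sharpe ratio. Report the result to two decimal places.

-0.17

Mean return r̄ = -0.70 / 7 = -0.1000%
Σ(r − r̄)² = (-1.3 − (-0.1000))² + (0.1 − (-0.1000))² + (1.6 − (-0.1000))² + … = 4.8200
sample σ = √(4.8200 / 6) = √0.8033 = 0.8963%
Sharpe = (r̄ − rf) / σ = (-0.1000 − 0.05) / 0.8963 = -0.1500 / 0.8963 = -0.1674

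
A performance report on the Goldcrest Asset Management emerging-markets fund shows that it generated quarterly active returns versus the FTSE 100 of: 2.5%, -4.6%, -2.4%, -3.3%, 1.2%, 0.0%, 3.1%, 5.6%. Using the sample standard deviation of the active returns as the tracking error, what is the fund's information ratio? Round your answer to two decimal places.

0.07

μ = (2.5 − 4.6 − 2.4 − 3.3 + 1.2 + 0 + 3.1 + 5.6) / 8 = 2.10 / 8 = 0.2625%
Σ(r − μ)² = (2.5 − 0.2625)² + (-4.6 − 0.2625)² + … = 85.9188
σ = √[85.9188 / 7] = 3.5034%
IR = μ / tracking error = 0.2625 / 3.5034 = 0.0749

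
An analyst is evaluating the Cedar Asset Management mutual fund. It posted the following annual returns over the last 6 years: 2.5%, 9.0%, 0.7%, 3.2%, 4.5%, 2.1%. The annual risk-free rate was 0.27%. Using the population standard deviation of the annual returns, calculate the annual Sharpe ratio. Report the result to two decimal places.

r̄ = (2.5 + 9 + 0.7 + 3.2 + 4.5 + 2.1) / 6 = 22.00 / 6 = 3.6667%
Σ(r − r̄)² = (2.5 − 3.6667)² + (9 − 3.6667)² + … = 41.9733
population σ = √(41.9733 / 6) = √6.9956 = 2.6449%
Sharpe = (r̄ − rf) / σ = (3.6667 − 0.27) / 2.6449 = 3.3967 / 2.6449 = 1.2842

1.28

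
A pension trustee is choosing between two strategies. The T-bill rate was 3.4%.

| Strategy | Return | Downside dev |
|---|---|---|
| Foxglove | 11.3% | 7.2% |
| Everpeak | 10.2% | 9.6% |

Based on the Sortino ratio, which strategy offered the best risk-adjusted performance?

Foxglove: Sortino ratio = (11.3% − 3.4%) / 7.2% = 1.097
Everpeak: Sortino ratio = (10.2% − 3.4%) / 9.6% = 0.708
Highest: Foxglove (1.097).

Foxglove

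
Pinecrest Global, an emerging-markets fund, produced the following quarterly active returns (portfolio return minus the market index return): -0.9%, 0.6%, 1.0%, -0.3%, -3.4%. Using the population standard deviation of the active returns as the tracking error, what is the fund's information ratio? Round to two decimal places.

Mean return μ = -3.00 / 5 = -0.6000%
Σ(r − μ)² = (-0.9 − (-0.6000))² + (0.6 − (-0.6000))² + (1 − (-0.6000))² + … = 12.0200
σ = √[12.0200 / 5] = 1.5505%
IR = μ / tracking error = -0.6000 / 1.5505 = -0.3870

-0.39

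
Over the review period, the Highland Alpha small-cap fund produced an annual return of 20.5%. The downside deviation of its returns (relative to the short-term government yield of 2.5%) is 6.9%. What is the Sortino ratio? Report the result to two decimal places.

2.61

Sortino = (Rp − Rf) / σd = (20.5% − 2.5%) / 6.9% = 18.00% / 6.9% = 2.6087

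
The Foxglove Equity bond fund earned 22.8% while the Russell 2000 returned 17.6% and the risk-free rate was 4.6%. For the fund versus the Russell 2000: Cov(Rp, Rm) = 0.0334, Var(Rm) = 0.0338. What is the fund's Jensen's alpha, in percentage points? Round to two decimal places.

5.35

β = Cov / Var = 0.0334 / 0.0338 = 0.9882
E[R] = Rf + β(Rm − Rf) = 4.6% + 0.9882 × (17.6% − 4.6%) = 17.4466%
α = Rp − E[R] = 22.8% − 17.4466% = 5.3534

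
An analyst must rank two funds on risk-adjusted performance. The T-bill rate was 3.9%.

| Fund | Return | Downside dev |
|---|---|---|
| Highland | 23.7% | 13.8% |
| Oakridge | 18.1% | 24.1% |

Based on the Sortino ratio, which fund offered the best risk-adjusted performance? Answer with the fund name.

Highland: Sortino ratio = (23.7% − 3.9%) / 13.8% = 1.435
Oakridge: Sortino ratio = (18.1% − 3.9%) / 24.1% = 0.589
Highest: Highland (1.435).

Highland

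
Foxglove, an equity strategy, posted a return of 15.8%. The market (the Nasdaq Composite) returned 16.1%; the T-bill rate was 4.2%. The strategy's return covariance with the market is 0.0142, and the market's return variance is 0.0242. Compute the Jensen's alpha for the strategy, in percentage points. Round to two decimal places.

β = Cov / Var = 0.0142 / 0.0242 = 0.5868
E[R] = Rf + β(Rm − Rf) = 4.2% + 0.5868 × (16.1% − 4.2%) = 11.1829%
α = Rp − E[R] = 15.8% − 11.1829% = 4.6171

4.62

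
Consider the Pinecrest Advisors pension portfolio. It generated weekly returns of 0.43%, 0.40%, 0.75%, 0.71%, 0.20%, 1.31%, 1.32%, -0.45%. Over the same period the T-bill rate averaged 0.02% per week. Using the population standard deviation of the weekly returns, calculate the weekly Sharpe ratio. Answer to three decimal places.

Mean return μ = 4.670 / 8 = 0.5838%
Population σ = √[Σ(r − μ)² / 8] = √[2.3864 / 8] = √0.2983 = 0.5462%
Sharpe = (μ − rf) / σ = (0.5838 − 0.02) / 0.5462 = 0.5638 / 0.5462 = 1.0322

1.032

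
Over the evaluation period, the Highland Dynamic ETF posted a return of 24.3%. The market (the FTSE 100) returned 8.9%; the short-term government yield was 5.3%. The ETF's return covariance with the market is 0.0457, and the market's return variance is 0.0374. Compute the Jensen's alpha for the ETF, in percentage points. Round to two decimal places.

14.60

β = Cov / Var = 0.0457 / 0.0374 = 1.2219
E[R] = Rf + β(Rm − Rf) = 5.3% + 1.2219 × (8.9% − 5.3%) = 9.6988%
α = Rp − E[R] = 24.3% − 9.6988% = 14.6012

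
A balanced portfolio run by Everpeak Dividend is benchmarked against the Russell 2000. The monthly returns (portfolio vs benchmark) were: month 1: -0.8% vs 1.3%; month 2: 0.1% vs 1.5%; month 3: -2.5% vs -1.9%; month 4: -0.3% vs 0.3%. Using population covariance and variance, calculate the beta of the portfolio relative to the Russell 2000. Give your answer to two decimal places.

r̄p = -0.8750%,  r̄m = 0.3000%
Cov = Σ(rp − r̄p)(rm − r̄m) / 4 = 1.2050
Var(rm) = Σ(rm − r̄m)² / 4 = 1.8200
β = Cov / Var = 1.2050 / 1.8200 = 0.6621

0.66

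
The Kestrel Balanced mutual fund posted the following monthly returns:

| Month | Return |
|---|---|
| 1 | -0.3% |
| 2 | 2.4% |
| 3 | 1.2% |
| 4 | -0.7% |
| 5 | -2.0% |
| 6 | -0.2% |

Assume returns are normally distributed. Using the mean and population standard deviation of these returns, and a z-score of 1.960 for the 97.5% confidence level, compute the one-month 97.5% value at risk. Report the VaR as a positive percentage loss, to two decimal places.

2.68

μ = (-0.3 + 2.4 + 1.2 − 0.7 − 2 − 0.2) / 6 = 0.0667%
Σ(r − μ)² = (-0.3 − 0.0667)² + (2.4 − 0.0667)² + … = 11.7933
σ = √[11.7933 / 6] = 1.4020%
VaR = −(μ − z·σ) = −(0.0667 − 1.960 × 1.4020) = −(-2.6812) = 2.6812%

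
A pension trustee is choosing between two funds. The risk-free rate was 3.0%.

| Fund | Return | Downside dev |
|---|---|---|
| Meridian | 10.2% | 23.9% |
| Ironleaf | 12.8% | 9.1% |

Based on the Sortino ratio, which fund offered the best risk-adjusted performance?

Meridian: Sortino ratio = (10.2% − 3.0%) / 23.9% = 0.301
Ironleaf: Sortino ratio = (12.8% − 3.0%) / 9.1% = 1.077
Highest: Ironleaf (1.077).

Ironleaf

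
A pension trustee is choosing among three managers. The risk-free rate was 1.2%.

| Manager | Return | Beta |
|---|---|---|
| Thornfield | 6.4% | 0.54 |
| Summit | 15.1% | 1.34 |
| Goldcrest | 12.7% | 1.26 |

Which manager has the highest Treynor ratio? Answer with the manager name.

Summit

Thornfield: Treynor = (6.4% − 1.2%) / 0.54 = 9.630
Summit: Treynor = (15.1% − 1.2%) / 1.34 = 10.373
Goldcrest: Treynor = (12.7% − 1.2%) / 1.26 = 9.127
Highest: Summit (10.373).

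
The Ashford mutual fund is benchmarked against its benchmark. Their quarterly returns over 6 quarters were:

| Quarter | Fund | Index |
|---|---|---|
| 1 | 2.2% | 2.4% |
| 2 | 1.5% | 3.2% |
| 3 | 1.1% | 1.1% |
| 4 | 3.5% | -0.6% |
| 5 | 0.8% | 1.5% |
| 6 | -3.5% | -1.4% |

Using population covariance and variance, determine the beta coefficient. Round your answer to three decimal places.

r̄p = 0.9333%,  r̄m = 1.0333%
Cov = Σ(rp − r̄p)(rm − r̄m) / 6 = 1.5839
Var(rm) = Σ(rm − r̄m)² / 6 = 2.5622
β = Cov / Var = 1.5839 / 2.5622 = 0.6182

0.618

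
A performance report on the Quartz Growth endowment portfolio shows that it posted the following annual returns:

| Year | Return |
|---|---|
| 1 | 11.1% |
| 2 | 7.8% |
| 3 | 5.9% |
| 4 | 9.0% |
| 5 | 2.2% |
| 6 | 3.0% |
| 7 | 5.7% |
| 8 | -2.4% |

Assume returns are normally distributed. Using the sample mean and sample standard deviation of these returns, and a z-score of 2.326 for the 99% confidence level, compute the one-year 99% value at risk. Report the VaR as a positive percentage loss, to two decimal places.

r̄ = (11.1 + 7.8 + 5.9 + 9 + 2.2 + 3 + 5.7 − 2.4) / 8 = 42.30 / 8 = 5.2875%
Σ(r − r̄)² = (11.1 − 5.2875)² + (7.8 − 5.2875)² + (5.9 − 5.2875)² + … = 128.2888
sample σ = √(128.2888 / 7) = √18.3270 = 4.2810%
VaR = −(r̄ − z·σ) = −(5.2875 − 2.326 × 4.2810) = −(-4.6701) = 4.6701%

4.67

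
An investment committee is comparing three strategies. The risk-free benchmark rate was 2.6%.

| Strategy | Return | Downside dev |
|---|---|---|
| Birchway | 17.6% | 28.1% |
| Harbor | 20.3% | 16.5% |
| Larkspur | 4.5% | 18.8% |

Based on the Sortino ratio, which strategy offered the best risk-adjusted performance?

Harbor

Birchway: Sortino ratio = (17.6% − 2.6%) / 28.1% = 0.534
Harbor: Sortino ratio = (20.3% − 2.6%) / 16.5% = 1.073
Larkspur: Sortino ratio = (4.5% − 2.6%) / 18.8% = 0.101
Highest: Harbor (1.073).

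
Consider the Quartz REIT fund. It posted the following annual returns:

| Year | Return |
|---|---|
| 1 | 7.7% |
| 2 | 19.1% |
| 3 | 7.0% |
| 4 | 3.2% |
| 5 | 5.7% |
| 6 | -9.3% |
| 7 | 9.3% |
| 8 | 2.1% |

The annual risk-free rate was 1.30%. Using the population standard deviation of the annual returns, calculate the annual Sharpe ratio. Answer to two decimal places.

0.58

r̄ = (7.7 + 19.1 + 7 + 3.2 + 5.7 − 9.3 + 9.3 + 2.1) / 8 = 44.80 / 8 = 5.6000%
Population std dev = √[442.3400 / 8] = 7.4359%
Sharpe = (r̄ − rf) / σ = (5.6000 − 1.3) / 7.4359 = 4.3000 / 7.4359 = 0.5783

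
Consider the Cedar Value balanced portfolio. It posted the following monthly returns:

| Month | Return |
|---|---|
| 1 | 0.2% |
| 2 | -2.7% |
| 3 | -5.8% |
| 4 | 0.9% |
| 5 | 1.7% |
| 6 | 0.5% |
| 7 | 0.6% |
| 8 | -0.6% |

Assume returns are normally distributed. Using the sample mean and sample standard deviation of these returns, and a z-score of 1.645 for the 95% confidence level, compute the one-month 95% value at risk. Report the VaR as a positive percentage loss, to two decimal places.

4.69

Mean return μ = -5.20 / 8 = -0.6500%
Sample σ = √[Σ(r − μ)² / 7] = √[42.2600 / 7] = √6.0371 = 2.4571%
VaR = −(μ − z·σ) = −(-0.6500 − 1.645 × 2.4571) = −(-4.6919) = 4.6919%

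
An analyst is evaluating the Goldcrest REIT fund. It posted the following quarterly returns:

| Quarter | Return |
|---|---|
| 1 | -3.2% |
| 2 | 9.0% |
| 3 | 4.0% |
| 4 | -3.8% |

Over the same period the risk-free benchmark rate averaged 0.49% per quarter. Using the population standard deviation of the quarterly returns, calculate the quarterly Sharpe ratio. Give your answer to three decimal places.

0.190

r̄ = (-3.2 + 9 + 4 − 3.8) / 4 = 1.5000%
Population σ = √[Σ(r − r̄)² / 4] = √[112.6800 / 4] = √28.1700 = 5.3075%
Sharpe = (r̄ − rf) / σ = (1.5000 − 0.49) / 5.3075 = 1.0100 / 5.3075 = 0.1903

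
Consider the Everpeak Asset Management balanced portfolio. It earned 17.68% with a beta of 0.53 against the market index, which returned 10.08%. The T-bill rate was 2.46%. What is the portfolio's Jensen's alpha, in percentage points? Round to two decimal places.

11.18

CAPM expected return = Rf + β(Rm − Rf) = 2.46% + 0.53 × (10.08% − 2.46%) = 2.46 + 0.53 × 7.62 = 6.4986%
Jensen's α = Rp − E[R] = 17.68% − 6.4986% = 11.1814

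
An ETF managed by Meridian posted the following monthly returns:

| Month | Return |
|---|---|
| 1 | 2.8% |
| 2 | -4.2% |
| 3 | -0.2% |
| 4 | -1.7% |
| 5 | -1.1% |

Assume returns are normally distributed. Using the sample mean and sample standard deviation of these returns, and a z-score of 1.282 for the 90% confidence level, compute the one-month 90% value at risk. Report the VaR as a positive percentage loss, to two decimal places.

4.13

μ = (2.8 − 4.2 − 0.2 − 1.7 − 1.1) / 5 = -0.8800%
Sample σ = √[Σ(r − μ)² / 4] = √[25.7480 / 4] = √6.4370 = 2.5371%
VaR = −(μ − z·σ) = −(-0.8800 − 1.282 × 2.5371) = −(-4.1326) = 4.1326%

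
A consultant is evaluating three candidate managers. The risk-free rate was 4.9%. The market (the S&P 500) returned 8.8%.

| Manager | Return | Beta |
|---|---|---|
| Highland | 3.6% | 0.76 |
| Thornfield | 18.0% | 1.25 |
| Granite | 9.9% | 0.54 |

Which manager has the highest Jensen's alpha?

Thornfield

Highland: α = 3.6% − [4.9% + 0.76 × (8.8% − 4.9%)] = -4.264
Thornfield: α = 18.0% − [4.9% + 1.25 × (8.8% − 4.9%)] = 8.225
Granite: α = 9.9% − [4.9% + 0.54 × (8.8% − 4.9%)] = 2.894
Highest: Thornfield (8.225).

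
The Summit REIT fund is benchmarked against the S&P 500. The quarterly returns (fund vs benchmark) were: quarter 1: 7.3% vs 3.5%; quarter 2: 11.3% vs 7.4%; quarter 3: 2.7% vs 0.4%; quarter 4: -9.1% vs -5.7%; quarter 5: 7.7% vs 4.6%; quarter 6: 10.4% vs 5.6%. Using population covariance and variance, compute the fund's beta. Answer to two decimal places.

1.59

r̄p = 5.0500%,  r̄m = 2.6333%
Cov = Σ(rp − r̄p)(rm − r̄m) / 6 = 29.3317
Var(rm) = Σ(rm − r̄m)² / 6 = 18.4289
β = Cov / Var = 29.3317 / 18.4289 = 1.5916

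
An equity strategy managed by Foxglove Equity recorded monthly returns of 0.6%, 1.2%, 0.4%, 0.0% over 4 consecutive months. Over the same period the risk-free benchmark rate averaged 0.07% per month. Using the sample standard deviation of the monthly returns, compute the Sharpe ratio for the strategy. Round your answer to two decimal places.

Mean return μ = 2.20 / 4 = 0.5500%
Σ(r − μ)² = (0.6 − 0.5500)² + (1.2 − 0.5500)² + (0.4 − 0.5500)² + … = 0.7500
sample σ = √(0.7500 / 3) = √0.2500 = 0.5000%
Sharpe = (μ − rf) / σ = (0.5500 − 0.07) / 0.5000 = 0.4800 / 0.5000 = 0.9600

0.96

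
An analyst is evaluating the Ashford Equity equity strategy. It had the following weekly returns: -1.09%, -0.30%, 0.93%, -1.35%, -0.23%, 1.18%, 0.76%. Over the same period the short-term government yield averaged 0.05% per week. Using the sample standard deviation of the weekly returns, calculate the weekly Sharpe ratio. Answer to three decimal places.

Mean return μ = -0.100 / 7 = -0.0143%
Σ(r − μ)² = (-1.09 − (-0.0143))² + (-0.3 − (-0.0143))² + … = 5.9870
σ = √[5.9870 / 6] = 0.9989%
Sharpe = (μ − rf) / σ = (-0.0143 − 0.05) / 0.9989 = -0.0643 / 0.9989 = -0.0644

-0.064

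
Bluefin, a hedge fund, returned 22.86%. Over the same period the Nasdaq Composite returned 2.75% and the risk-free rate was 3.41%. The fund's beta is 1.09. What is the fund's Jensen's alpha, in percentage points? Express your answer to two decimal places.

CAPM expected return = Rf + β(Rm − Rf) = 3.41% + 1.09 × (2.75% − 3.41%) = 3.41 + 1.09 × -0.66 = 2.6906%
Jensen's α = Rp − E[R] = 22.86% − 2.6906% = 20.1694

20.17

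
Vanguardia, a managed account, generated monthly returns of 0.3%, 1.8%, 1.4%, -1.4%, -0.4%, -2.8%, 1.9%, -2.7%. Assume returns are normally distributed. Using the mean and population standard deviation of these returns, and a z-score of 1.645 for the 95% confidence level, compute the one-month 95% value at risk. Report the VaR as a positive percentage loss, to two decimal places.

3.19

r̄ = (0.3 + 1.8 + 1.4 − 1.4 − 0.4 − 2.8 + 1.9 − 2.7) / 8 = -1.90 / 8 = -0.2375%
Σ(r − r̄)² = (0.3 − (-0.2375))² + (1.8 − (-0.2375))² + … = 25.6988
population σ = √(25.6988 / 8) = √3.2124 = 1.7923%
VaR = −(r̄ − z·σ) = −(-0.2375 − 1.645 × 1.7923) = −(-3.1858) = 3.1858%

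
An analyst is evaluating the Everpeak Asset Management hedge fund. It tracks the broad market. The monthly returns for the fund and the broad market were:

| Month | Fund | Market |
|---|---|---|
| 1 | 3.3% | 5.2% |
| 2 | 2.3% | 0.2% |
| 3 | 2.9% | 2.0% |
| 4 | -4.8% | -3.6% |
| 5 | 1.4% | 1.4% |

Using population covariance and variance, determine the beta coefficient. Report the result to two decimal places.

r̄p = 1.0200%,  r̄m = 1.0400%
Cov = Σ(rp − r̄p)(rm − r̄m) / 5 = 7.4712
Var(rm) = Σ(rm − r̄m)² / 5 = 8.1184
β = Cov / Var = 7.4712 / 8.1184 = 0.9203

0.92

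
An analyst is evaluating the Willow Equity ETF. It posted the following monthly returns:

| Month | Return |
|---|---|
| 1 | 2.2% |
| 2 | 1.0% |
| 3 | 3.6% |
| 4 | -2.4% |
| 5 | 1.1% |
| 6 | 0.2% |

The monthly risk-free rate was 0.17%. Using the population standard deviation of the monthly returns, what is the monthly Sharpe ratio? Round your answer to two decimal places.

Mean return μ = 5.70 / 6 = 0.9500%
Population σ = √[Σ(r − μ)² / 6] = √[20.3950 / 6] = √3.3992 = 1.8437%
Sharpe = (μ − rf) / σ = (0.9500 − 0.17) / 1.8437 = 0.7800 / 1.8437 = 0.4231

0.42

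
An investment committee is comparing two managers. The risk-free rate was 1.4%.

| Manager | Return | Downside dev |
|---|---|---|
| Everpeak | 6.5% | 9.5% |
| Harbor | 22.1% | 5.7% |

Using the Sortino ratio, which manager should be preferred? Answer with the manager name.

Everpeak: Sortino ratio = (6.5% − 1.4%) / 9.5% = 0.537
Harbor: Sortino ratio = (22.1% − 1.4%) / 5.7% = 3.632
Highest: Harbor (3.632).

Harbor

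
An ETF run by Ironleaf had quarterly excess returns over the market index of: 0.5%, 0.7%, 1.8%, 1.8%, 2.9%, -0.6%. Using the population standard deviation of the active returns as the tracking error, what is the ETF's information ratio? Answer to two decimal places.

r̄ = (0.5 + 0.7 + 1.8 + 1.8 + 2.9 − 0.6) / 6 = 7.10 / 6 = 1.1833%
Σ(r − r̄)² = 7.5883; population σ = √(7.5883/6) = 1.1246%
IR = r̄ / tracking error = 1.1833 / 1.1246 = 1.0522

1.05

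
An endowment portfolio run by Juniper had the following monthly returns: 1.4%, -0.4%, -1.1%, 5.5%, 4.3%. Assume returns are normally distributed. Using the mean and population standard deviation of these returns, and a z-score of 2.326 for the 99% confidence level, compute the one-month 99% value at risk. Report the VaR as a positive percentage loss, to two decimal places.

4.06

r̄ = (1.4 − 0.4 − 1.1 + 5.5 + 4.3) / 5 = 9.70 / 5 = 1.9400%
Σ(r − r̄)² = (1.4 − 1.9400)² + (-0.4 − 1.9400)² + … = 33.2520
population σ = √(33.2520 / 5) = √6.6504 = 2.5788%
VaR = −(r̄ − z·σ) = −(1.9400 − 2.326 × 2.5788) = −(-4.0583) = 4.0583%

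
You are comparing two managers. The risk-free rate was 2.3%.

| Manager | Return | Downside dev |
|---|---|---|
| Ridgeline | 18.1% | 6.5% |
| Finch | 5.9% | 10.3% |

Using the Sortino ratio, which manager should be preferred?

Ridgeline: Sortino ratio = (18.1% − 2.3%) / 6.5% = 2.431
Finch: Sortino ratio = (5.9% − 2.3%) / 10.3% = 0.350
Highest: Ridgeline (2.431).

Ridgeline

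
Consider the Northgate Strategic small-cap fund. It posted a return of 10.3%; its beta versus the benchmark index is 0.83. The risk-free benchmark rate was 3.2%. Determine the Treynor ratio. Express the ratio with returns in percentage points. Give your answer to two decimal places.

8.55

Treynor = (Rp − Rf) / β = (10.3% − 3.2%) / 0.83 = 7.10 / 0.83 = 8.5542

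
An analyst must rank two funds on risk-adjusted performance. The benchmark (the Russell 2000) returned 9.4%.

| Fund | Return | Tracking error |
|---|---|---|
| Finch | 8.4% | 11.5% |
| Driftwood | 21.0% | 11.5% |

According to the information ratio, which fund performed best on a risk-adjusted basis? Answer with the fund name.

Driftwood

Finch: IR = (8.4% − 9.4%) / 11.5% = -0.087
Driftwood: IR = (21.0% − 9.4%) / 11.5% = 1.009
Highest: Driftwood (1.009).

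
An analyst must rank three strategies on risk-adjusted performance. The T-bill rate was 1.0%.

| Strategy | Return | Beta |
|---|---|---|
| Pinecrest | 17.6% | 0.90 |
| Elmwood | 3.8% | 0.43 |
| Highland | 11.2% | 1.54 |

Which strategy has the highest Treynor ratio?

Pinecrest

Pinecrest: Treynor = (17.6% − 1.0%) / 0.90 = 18.444
Elmwood: Treynor = (3.8% − 1.0%) / 0.43 = 6.512
Highland: Treynor = (11.2% − 1.0%) / 1.54 = 6.623
Highest: Pinecrest (18.444).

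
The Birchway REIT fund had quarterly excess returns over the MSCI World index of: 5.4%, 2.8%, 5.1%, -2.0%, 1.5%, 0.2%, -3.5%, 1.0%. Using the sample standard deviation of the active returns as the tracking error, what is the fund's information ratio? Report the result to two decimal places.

0.42

Mean return μ = 10.50 / 8 = 1.3125%
Σ(r − μ)² = (5.4 − 1.3125)² + (2.8 − 1.3125)² + … = 68.7688
σ = √[68.7688 / 7] = 3.1343%
IR = μ / tracking error = 1.3125 / 3.1343 = 0.4188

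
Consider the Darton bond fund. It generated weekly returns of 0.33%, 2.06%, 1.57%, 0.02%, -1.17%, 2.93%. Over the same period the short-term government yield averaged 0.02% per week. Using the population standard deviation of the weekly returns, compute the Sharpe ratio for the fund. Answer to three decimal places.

r̄ = (0.33 + 2.06 + 1.57 + 0.02 − 1.17 + 2.93) / 6 = 5.740 / 6 = 0.9567%
Σ(r − r̄)² = 11.2803; population σ = √(11.2803/6) = 1.3711%
Sharpe = (r̄ − rf) / σ = (0.9567 − 0.02) / 1.3711 = 0.9367 / 1.3711 = 0.6832

0.683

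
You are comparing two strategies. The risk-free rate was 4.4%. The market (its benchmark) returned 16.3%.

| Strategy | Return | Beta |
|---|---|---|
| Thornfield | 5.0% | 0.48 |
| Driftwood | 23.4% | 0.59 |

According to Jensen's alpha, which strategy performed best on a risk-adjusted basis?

Thornfield: α = 5.0% − [4.4% + 0.48 × (16.3% − 4.4%)] = -5.112
Driftwood: α = 23.4% − [4.4% + 0.59 × (16.3% − 4.4%)] = 11.979
Highest: Driftwood (11.979).

Driftwood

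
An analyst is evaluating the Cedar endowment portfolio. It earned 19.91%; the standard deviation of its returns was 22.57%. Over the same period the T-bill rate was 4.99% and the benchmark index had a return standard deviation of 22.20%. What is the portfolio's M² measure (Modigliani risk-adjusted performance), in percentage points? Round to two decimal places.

19.67

Sharpe = (Rp − Rf) / σp = (19.91% − 4.99%) / 22.57% = 0.6611
M² = Rf + Sharpe × σm = 4.99% + 0.6611 × 22.20% = 19.6664%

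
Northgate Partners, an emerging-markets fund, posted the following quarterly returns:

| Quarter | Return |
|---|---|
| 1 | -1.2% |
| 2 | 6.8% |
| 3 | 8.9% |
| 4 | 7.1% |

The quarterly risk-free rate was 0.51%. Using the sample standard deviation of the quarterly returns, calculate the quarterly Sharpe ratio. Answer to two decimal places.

μ = (-1.2 + 6.8 + 8.9 + 7.1) / 4 = 21.60 / 4 = 5.4000%
Sample σ = √[Σ(r − μ)² / 3] = √[60.6600 / 3] = √20.2200 = 4.4967%
Sharpe = (μ − rf) / σ = (5.4000 − 0.51) / 4.4967 = 4.8900 / 4.4967 = 1.0875

1.09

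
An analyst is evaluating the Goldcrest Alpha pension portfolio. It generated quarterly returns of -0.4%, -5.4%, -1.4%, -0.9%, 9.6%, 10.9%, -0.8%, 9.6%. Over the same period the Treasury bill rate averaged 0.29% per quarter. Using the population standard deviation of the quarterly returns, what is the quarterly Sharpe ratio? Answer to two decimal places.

r̄ = (-0.4 − 5.4 − 1.4 − 0.9 + 9.6 + 10.9 − 0.8 + 9.6) / 8 = 21.20 / 8 = 2.6500%
Population std dev = √[279.6800 / 8] = 5.9127%
Sharpe = (r̄ − rf) / σ = (2.6500 − 0.29) / 5.9127 = 2.3600 / 5.9127 = 0.3991

0.40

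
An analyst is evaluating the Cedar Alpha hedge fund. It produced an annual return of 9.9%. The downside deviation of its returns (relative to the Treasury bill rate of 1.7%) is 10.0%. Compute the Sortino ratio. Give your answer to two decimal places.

0.82

Sortino = (Rp − Rf) / σd = (9.9% − 1.7%) / 10.0% = 8.20% / 10.0% = 0.8200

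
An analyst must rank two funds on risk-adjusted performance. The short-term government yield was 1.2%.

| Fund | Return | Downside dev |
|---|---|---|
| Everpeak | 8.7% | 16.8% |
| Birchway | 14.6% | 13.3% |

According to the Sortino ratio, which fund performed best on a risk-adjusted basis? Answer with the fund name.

Birchway

Everpeak: Sortino ratio = (8.7% − 1.2%) / 16.8% = 0.446
Birchway: Sortino ratio = (14.6% − 1.2%) / 13.3% = 1.008
Highest: Birchway (1.008).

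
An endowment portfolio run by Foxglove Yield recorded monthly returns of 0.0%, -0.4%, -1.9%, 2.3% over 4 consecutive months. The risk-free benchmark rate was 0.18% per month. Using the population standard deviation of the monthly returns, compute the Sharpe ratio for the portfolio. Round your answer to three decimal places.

μ = (0 − 0.4 − 1.9 + 2.3) / 4 = 0.0000%
Population σ = √[Σ(r − μ)² / 4] = √[9.0600 / 4] = √2.2650 = 1.5050%
Sharpe = (μ − rf) / σ = (0.0000 − 0.18) / 1.5050 = -0.1800 / 1.5050 = -0.1196

-0.120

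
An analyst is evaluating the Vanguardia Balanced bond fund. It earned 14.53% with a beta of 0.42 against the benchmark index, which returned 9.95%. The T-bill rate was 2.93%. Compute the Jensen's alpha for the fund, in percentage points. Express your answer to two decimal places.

8.65

CAPM expected return = Rf + β(Rm − Rf) = 2.93% + 0.42 × (9.95% − 2.93%) = 2.93 + 0.42 × 7.02 = 5.8784%
Jensen's α = Rp − E[R] = 14.53% − 5.8784% = 8.6516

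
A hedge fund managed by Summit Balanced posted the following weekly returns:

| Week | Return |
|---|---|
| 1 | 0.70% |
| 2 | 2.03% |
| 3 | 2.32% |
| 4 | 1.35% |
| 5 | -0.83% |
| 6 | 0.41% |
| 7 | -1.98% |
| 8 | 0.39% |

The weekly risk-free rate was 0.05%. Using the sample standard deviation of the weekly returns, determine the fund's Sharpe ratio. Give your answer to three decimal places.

0.349

Mean return r̄ = 4.390 / 8 = 0.5488%
Σ(r − r̄)² = (0.7 − 0.5488)² + (2.03 − 0.5488)² + (2.32 − 0.5488)² + … = 14.3363
σ = √[14.3363 / 7] = 1.4311%
Sharpe = (r̄ − rf) / σ = (0.5488 − 0.05) / 1.4311 = 0.4988 / 1.4311 = 0.3485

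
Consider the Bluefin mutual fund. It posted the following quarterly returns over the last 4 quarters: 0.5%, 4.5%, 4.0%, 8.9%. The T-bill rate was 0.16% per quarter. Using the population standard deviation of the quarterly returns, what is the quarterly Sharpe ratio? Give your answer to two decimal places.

Mean return r̄ = 17.90 / 4 = 4.4750%
Σ(r − r̄)² = (0.5 − 4.4750)² + (4.5 − 4.4750)² + (4 − 4.4750)² + … = 35.6075
population σ = √(35.6075 / 4) = √8.9019 = 2.9836%
Sharpe = (r̄ − rf) / σ = (4.4750 − 0.16) / 2.9836 = 4.3150 / 2.9836 = 1.4462

1.45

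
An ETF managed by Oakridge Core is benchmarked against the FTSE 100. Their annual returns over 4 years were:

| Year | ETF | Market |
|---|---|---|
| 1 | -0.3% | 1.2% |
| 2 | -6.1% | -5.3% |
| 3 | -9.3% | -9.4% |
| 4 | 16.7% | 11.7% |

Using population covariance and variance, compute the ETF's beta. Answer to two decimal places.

1.24

r̄p = 0.2500%,  r̄m = -0.4500%
Cov = Σ(rp − r̄p)(rm − r̄m) / 4 = 78.8075
Var(rm) = Σ(rm − r̄m)² / 4 = 63.4925
β = Cov / Var = 78.8075 / 63.4925 = 1.2412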